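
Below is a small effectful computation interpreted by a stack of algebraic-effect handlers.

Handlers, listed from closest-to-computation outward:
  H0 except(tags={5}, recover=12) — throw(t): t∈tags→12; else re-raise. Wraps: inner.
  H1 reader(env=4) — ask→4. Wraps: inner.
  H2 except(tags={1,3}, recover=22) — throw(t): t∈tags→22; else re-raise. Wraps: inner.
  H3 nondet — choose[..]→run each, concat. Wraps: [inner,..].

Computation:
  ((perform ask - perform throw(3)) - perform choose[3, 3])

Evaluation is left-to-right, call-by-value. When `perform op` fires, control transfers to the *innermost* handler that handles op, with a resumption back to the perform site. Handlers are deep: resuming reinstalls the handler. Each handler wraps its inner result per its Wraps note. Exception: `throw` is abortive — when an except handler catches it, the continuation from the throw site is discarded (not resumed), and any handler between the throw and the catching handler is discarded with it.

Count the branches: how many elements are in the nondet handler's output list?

Working:
ask @ H1 ⇒ 4
throw(3) @ H0 re-raised
throw(3) @ H2 caught ⇒ 22
H3 returns [22]
= [22]

Answer: 1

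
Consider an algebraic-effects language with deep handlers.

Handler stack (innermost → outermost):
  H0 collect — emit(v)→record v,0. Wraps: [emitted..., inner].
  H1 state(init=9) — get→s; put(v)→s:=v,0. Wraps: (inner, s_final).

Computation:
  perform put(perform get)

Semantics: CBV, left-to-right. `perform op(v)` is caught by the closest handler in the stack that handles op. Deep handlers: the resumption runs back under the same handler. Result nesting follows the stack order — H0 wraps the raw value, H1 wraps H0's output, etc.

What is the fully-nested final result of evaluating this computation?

Evaluation trace:
get @ H1 ⇒ 9
put(9) @ H1 ⇒ s:=9
H0 returns [0]
H1 returns ([0], 9)
= ([0], 9)

Answer: ([0], 9)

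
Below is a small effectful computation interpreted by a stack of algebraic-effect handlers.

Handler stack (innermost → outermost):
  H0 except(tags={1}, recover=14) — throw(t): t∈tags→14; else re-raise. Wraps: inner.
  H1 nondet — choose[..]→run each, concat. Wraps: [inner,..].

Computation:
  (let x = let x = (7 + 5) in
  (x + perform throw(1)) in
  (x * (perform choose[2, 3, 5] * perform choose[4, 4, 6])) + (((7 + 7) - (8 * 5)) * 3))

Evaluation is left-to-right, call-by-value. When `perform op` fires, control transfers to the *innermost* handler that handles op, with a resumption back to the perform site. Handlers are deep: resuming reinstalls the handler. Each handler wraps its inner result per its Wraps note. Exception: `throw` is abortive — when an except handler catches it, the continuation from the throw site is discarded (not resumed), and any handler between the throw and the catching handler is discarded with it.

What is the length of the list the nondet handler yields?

Answer: 1

Step-by-step:
throw(1) @ H0 caught ⇒ 14
H1 returns [14]
= [14]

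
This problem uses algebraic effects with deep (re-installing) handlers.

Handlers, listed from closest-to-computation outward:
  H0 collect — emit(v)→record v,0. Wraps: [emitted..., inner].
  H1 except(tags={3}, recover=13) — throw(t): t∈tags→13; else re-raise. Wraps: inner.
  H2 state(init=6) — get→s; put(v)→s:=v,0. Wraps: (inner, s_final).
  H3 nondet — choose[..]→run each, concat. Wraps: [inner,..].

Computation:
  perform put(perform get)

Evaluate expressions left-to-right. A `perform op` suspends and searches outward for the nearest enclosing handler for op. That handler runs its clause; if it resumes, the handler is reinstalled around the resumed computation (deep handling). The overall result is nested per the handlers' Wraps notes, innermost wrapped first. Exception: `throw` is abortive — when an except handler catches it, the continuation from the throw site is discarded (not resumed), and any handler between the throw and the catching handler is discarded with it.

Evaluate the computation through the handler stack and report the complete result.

Answer: [([0], 6)]

Working:
get @ H2 ⇒ 6
put(6) @ H2 ⇒ s:=6
H0 returns [0]
H1 returns [0]
H2 returns ([0], 6)
H3 returns [([0], 6)]
= [([0], 6)]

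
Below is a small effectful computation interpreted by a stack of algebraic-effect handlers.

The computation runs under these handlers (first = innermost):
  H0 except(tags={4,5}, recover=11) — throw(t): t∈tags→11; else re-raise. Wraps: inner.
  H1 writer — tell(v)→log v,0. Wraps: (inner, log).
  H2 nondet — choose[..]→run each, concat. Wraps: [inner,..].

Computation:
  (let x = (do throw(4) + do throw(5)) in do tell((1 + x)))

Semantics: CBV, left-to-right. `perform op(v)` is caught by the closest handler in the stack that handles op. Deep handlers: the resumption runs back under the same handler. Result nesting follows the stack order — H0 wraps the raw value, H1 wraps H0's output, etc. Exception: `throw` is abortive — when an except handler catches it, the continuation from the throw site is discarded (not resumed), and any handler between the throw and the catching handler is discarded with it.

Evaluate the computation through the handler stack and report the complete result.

Step-by-step:
throw(4) @ H0 caught ⇒ 11
H1 returns (11, ())
H2 returns [(11, ())]
= [(11, ())]

Answer: [(11, ())]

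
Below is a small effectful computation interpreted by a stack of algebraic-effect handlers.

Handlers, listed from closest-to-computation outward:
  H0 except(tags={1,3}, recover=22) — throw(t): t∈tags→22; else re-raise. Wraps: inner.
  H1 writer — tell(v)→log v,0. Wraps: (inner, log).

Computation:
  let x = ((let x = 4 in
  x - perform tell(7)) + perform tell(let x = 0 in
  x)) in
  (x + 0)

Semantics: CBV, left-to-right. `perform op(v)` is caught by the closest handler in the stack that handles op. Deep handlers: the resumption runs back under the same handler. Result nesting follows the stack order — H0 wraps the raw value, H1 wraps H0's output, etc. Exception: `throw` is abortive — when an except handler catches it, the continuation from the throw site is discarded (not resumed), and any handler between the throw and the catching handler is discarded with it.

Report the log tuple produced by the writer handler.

Evaluation trace:
tell(7) @ H1 ⇒ log+=7
tell(0) @ H1 ⇒ log+=0
H0 returns 4
H1 returns (4, (7, 0))
= (4, (7, 0))

Answer: (7, 0)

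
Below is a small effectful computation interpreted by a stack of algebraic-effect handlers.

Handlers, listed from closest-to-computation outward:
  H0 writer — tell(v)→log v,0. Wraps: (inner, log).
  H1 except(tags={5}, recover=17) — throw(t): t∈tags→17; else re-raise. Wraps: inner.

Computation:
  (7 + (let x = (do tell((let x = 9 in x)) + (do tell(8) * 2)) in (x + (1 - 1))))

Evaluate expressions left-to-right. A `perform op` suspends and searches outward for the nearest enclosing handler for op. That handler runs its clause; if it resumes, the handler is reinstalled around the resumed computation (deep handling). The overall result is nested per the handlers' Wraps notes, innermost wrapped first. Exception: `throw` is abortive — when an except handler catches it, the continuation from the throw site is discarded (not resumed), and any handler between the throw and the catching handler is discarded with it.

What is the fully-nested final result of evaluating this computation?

Answer: (7, (9, 8))

Evaluation trace:
tell(9) @ H0 ⇒ log+=9
tell(8) @ H0 ⇒ log+=8
H0 returns (7, (9, 8))
H1 returns (7, (9, 8))
= (7, (9, 8))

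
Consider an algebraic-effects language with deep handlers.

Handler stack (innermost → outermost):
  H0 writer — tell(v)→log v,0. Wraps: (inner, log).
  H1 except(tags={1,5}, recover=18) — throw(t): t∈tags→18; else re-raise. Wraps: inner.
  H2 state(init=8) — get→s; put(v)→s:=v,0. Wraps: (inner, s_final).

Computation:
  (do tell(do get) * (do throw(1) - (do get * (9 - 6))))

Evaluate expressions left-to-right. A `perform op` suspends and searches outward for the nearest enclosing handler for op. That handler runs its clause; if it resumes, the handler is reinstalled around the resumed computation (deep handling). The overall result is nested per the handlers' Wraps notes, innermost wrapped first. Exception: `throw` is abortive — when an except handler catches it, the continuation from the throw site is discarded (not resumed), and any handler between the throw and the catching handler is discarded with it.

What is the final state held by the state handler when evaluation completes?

Step-by-step:
get @ H2 ⇒ 8
tell(8) @ H0 ⇒ log+=8
throw(1) @ H1 caught ⇒ 18
H2 returns (18, 8)
= (18, 8)

Answer: 8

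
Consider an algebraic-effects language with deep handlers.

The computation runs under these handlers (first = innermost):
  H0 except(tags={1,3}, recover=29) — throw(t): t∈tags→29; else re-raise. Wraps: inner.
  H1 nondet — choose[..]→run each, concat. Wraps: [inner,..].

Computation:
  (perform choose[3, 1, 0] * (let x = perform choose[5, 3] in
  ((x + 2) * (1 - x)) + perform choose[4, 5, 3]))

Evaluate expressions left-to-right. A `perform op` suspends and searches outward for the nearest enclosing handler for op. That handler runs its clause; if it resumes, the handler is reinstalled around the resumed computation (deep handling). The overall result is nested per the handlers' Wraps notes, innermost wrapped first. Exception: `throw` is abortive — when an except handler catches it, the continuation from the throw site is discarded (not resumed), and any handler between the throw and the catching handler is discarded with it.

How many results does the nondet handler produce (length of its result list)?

Step-by-step:
choose[3, 1, 0] @ H1
  branch[0] choose=3:
    choose[5, 3] @ H1
      branch[0] choose=5:
        choose[4, 5, 3] @ H1
          branch[0] choose=4:
            H0 returns -72
            H1 returns [-72]
          branch[1] choose=5:
            H0 returns -69
            H1 returns [-69]
          branch[2] choose=3:
            H0 returns -75
            H1 returns [-75]
      branch[1] choose=3:
        choose[4, 5, 3] @ H1
          branch[0] choose=4:
            H0 returns -18
            H1 returns [-18]
          branch[1] choose=5:
            H0 returns -15
            H1 returns [-15]
          branch[2] choose=3:
            H0 returns -21
            H1 returns [-21]
  branch[1] choose=1:
    choose[5, 3] @ H1
      branch[0] choose=5:
        choose[4, 5, 3] @ H1
          branch[0] choose=4:
            H0 returns -24
            H1 returns [-24]
          branch[1] choose=5:
            H0 returns -23
            H1 returns [-23]
          branch[2] choose=3:
            H0 returns -25
            H1 returns [-25]
      branch[1] choose=3:
        choose[4, 5, 3] @ H1
          branch[0] choose=4:
            H0 returns -6
            H1 returns [-6]
          branch[1] choose=5:
            H0 returns -5
            H1 returns [-5]
          branch[2] choose=3:
            H0 returns -7
            H1 returns [-7]
  branch[2] choose=0:
    choose[5, 3] @ H1
      branch[0] choose=5:
        choose[4, 5, 3] @ H1
          branch[0] choose=4:
            H0 returns 0
            H1 returns [0]
          branch[1] choose=5:
            H0 returns 0
            H1 returns [0]
          branch[2] choose=3:
            H0 returns 0
            H1 returns [0]
      branch[1] choose=3:
        choose[4, 5, 3] @ H1
          branch[0] choose=4:
            H0 returns 0
            H1 returns [0]
          branch[1] choose=5:
            H0 returns 0
            H1 returns [0]
          branch[2] choose=3:
            H0 returns 0
            H1 returns [0]
= [-72, -69, -75, -18, -15, -21, -24, -23, -25, -6, -5, -7, 0, 0, 0, 0, 0, 0]

Answer: 18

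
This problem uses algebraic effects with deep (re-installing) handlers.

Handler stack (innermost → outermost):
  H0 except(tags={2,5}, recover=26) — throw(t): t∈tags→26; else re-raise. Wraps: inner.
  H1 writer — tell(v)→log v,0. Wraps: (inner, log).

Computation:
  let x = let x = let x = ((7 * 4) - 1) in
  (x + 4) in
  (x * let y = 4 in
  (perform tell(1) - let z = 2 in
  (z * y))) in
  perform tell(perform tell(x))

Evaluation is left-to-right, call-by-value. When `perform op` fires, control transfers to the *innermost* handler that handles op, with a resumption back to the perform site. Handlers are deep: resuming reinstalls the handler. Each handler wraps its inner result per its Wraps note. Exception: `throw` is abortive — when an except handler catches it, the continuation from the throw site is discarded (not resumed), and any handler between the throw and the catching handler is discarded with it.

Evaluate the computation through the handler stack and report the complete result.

Evaluation trace:
tell(1) @ H1 ⇒ log+=1
tell(-248) @ H1 ⇒ log+=-248
tell(0) @ H1 ⇒ log+=0
H0 returns 0
H1 returns (0, (1, -248, 0))
= (0, (1, -248, 0))

Answer: (0, (1, -248, 0))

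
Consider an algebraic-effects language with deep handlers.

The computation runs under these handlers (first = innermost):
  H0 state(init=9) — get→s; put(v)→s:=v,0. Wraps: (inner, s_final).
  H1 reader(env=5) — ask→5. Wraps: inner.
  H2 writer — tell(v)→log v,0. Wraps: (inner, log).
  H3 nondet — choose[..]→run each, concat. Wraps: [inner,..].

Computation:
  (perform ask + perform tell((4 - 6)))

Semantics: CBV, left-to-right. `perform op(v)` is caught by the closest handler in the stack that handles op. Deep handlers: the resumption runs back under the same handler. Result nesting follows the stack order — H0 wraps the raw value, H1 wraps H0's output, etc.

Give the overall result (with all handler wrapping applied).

Answer: [((5, 9), (-2))]

Working:
ask @ H1 ⇒ 5
tell(-2) @ H2 ⇒ log+=-2
H0 returns (5, 9)
H1 returns (5, 9)
H2 returns ((5, 9), (-2))
H3 returns [((5, 9), (-2))]
= [((5, 9), (-2))]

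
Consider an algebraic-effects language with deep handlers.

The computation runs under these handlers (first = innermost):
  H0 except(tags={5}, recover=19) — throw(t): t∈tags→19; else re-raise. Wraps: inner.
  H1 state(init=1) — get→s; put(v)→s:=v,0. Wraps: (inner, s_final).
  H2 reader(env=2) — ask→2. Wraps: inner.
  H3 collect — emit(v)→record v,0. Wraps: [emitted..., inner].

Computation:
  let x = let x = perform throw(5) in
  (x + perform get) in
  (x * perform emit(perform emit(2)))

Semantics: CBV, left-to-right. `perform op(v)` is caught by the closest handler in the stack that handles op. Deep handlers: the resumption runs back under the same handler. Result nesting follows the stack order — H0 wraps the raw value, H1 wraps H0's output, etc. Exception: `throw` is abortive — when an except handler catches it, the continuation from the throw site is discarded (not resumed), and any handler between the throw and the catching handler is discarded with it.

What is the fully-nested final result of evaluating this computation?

Answer: [(19, 1)]

Evaluation trace:
throw(5) @ H0 caught ⇒ 19
H1 returns (19, 1)
H2 returns (19, 1)
H3 returns [(19, 1)]
= [(19, 1)]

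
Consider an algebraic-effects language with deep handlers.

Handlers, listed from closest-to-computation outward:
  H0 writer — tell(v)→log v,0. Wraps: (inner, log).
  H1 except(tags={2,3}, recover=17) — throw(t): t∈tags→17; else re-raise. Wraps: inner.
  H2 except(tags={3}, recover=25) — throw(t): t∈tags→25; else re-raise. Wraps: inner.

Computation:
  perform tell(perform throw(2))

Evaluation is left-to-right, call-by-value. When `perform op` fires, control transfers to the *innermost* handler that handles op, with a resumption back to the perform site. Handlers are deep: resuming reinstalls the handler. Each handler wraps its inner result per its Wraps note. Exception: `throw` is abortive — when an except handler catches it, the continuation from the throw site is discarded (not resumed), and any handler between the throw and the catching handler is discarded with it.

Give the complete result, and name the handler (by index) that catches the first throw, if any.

Evaluation trace:
throw(2) @ H1 caught ⇒ 17
H2 returns 17
= 17

Answer: 17 ; first throw caught by: H1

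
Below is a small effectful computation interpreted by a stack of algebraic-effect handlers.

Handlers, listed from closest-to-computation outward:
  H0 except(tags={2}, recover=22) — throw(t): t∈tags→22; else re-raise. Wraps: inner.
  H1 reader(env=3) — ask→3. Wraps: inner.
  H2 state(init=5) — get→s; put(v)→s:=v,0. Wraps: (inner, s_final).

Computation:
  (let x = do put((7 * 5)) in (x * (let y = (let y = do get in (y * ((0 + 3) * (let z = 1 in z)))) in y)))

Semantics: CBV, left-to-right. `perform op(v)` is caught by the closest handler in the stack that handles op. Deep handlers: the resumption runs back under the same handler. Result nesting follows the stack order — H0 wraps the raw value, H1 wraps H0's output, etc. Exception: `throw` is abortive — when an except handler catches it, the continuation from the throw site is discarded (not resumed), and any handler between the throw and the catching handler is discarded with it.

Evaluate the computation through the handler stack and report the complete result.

Answer: (0, 35)

Evaluation trace:
put(35) @ H2 ⇒ s:=35
get @ H2 ⇒ 35
H0 returns 0
H1 returns 0
H2 returns (0, 35)
= (0, 35)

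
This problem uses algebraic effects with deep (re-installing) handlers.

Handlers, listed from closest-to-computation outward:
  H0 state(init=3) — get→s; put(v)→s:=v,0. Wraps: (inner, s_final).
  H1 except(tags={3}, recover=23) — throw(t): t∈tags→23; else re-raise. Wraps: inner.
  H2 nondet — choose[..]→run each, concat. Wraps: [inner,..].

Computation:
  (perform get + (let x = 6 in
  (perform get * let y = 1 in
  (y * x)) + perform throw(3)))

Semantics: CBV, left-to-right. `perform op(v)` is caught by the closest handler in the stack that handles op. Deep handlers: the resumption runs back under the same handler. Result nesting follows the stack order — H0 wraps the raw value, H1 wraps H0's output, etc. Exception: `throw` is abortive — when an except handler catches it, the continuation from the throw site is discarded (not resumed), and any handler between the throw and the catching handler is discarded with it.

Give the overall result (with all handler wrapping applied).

Working:
get @ H0 ⇒ 3
get @ H0 ⇒ 3
throw(3) @ H1 caught ⇒ 23
H2 returns [23]
= [23]

Answer: [23]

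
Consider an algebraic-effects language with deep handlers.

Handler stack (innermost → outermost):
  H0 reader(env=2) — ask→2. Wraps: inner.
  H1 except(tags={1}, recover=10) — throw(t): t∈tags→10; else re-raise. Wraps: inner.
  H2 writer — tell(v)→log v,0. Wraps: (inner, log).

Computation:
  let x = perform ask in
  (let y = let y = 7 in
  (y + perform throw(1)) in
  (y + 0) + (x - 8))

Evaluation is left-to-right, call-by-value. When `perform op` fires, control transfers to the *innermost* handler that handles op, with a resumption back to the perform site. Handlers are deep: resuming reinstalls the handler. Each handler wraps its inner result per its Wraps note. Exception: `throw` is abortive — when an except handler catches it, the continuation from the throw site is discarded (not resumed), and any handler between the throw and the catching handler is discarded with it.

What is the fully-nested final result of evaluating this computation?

Answer: (10, ())

Step-by-step:
ask @ H0 ⇒ 2
throw(1) @ H1 caught ⇒ 10
H2 returns (10, ())
= (10, ())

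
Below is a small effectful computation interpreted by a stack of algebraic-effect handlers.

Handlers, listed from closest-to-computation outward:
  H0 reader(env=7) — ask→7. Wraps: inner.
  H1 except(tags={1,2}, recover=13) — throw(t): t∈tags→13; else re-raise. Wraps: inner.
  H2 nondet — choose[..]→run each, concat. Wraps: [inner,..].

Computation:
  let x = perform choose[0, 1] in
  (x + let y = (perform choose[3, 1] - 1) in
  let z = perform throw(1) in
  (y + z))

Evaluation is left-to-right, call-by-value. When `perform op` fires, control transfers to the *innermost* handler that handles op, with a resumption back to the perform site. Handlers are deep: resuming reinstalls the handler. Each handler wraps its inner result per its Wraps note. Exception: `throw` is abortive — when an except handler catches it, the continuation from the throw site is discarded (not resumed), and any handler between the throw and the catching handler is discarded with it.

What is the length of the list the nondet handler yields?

Evaluation trace:
choose[0, 1] @ H2
  branch[0] choose=0:
    choose[3, 1] @ H2
      branch[0] choose=3:
        throw(1) @ H1 caught ⇒ 13
        H2 returns [13]
      branch[1] choose=1:
        throw(1) @ H1 caught ⇒ 13
        H2 returns [13]
  branch[1] choose=1:
    choose[3, 1] @ H2
      branch[0] choose=3:
        throw(1) @ H1 caught ⇒ 13
        H2 returns [13]
      branch[1] choose=1:
        throw(1) @ H1 caught ⇒ 13
        H2 returns [13]
= [13, 13, 13, 13]

Answer: 4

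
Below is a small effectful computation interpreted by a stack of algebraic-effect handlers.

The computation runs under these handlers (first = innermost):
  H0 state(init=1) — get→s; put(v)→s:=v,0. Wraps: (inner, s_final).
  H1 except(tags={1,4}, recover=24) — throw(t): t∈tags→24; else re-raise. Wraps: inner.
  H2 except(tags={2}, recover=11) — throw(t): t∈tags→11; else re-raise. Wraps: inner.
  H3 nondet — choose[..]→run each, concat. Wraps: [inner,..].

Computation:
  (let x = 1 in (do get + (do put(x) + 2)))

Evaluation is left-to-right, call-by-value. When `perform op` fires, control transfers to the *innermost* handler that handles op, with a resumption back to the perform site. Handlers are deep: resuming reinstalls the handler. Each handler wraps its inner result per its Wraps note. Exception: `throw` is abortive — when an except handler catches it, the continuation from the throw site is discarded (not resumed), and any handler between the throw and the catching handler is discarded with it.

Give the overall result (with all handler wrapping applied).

Answer: [(3, 1)]

Step-by-step:
get @ H0 ⇒ 1
put(1) @ H0 ⇒ s:=1
H0 returns (3, 1)
H1 returns (3, 1)
H2 returns (3, 1)
H3 returns [(3, 1)]
= [(3, 1)]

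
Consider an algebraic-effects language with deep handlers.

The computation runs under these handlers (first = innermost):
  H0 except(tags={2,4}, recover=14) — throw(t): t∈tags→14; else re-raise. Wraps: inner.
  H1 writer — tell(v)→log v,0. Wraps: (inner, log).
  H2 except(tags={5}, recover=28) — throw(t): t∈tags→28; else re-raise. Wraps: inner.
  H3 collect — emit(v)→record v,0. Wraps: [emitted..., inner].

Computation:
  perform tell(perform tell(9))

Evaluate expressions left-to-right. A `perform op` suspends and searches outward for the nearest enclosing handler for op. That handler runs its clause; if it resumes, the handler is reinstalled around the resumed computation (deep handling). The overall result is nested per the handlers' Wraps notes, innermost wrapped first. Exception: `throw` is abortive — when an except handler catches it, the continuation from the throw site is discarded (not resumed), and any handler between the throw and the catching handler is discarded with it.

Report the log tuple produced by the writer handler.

Answer: (9, 0)

Step-by-step:
tell(9) @ H1 ⇒ log+=9
tell(0) @ H1 ⇒ log+=0
H0 returns 0
H1 returns (0, (9, 0))
H2 returns (0, (9, 0))
H3 returns [(0, (9, 0))]
= [(0, (9, 0))]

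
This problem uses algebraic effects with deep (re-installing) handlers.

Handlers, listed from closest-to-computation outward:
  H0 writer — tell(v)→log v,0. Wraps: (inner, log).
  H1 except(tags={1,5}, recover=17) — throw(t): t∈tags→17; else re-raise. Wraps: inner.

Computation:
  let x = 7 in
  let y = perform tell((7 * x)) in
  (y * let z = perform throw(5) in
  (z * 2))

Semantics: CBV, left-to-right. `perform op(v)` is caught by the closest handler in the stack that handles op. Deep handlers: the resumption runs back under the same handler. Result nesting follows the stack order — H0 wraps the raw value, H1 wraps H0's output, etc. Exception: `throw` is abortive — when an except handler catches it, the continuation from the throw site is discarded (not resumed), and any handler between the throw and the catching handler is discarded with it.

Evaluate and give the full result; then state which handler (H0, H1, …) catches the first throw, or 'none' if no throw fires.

Answer: 17 ; first throw caught by: H1

Evaluation trace:
tell(49) @ H0 ⇒ log+=49
throw(5) @ H1 caught ⇒ 17
= 17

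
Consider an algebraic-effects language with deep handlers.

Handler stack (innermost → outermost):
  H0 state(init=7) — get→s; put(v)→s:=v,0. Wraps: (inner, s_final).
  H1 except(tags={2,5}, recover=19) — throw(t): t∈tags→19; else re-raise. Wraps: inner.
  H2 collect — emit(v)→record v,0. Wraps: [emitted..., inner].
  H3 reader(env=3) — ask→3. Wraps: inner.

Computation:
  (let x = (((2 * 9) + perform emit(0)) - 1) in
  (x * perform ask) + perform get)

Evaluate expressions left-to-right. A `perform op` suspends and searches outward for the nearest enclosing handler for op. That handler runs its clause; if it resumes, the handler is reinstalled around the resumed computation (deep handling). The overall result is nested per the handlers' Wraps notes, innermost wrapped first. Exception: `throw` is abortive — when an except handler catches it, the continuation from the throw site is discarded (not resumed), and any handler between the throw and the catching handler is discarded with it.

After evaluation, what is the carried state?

Step-by-step:
emit(0) @ H2 ⇒ out+=0
ask @ H3 ⇒ 3
get @ H0 ⇒ 7
H0 returns (58, 7)
H1 returns (58, 7)
H2 returns [0, (58, 7)]
H3 returns [0, (58, 7)]
= [0, (58, 7)]

Answer: 7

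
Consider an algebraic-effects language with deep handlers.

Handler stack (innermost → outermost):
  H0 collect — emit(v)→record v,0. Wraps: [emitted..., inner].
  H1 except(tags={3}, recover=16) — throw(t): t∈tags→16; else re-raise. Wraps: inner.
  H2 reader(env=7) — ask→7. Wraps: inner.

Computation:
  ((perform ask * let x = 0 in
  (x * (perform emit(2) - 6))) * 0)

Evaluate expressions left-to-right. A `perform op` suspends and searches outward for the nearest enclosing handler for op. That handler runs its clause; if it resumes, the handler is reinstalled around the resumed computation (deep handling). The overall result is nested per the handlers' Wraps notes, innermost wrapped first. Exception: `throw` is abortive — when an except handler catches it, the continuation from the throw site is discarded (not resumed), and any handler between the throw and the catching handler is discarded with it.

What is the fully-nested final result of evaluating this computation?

Step-by-step:
ask @ H2 ⇒ 7
emit(2) @ H0 ⇒ out+=2
H0 returns [2, 0]
H1 returns [2, 0]
H2 returns [2, 0]
= [2, 0]

Answer: [2, 0]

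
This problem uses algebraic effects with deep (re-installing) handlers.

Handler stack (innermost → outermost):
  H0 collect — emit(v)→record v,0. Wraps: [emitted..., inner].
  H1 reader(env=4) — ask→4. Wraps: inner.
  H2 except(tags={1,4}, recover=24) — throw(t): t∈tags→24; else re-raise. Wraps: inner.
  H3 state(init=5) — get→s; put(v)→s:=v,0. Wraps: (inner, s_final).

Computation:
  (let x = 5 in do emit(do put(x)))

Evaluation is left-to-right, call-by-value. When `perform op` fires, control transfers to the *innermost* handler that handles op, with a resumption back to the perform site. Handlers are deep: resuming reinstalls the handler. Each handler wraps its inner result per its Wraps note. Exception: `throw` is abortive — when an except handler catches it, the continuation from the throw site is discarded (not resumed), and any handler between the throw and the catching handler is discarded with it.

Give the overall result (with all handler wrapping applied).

Answer: ([0, 0], 5)

Step-by-step:
put(5) @ H3 ⇒ s:=5
emit(0) @ H0 ⇒ out+=0
H0 returns [0, 0]
H1 returns [0, 0]
H2 returns [0, 0]
H3 returns ([0, 0], 5)
= ([0, 0], 5)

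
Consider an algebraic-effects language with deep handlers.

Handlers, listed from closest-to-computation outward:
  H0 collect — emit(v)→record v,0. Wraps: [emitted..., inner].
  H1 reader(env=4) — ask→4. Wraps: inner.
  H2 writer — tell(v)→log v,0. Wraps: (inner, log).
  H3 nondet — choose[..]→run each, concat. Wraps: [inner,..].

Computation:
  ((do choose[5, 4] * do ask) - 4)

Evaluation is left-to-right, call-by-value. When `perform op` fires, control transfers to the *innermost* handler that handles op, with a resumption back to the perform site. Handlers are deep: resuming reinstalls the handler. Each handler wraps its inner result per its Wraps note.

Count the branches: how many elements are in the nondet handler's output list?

Answer: 2

Working:
choose[5, 4] @ H3
  branch[0] choose=5:
    ask @ H1 ⇒ 4
    H0 returns [16]
    H1 returns [16]
    H2 returns ([16], ())
    H3 returns [([16], ())]
  branch[1] choose=4:
    ask @ H1 ⇒ 4
    H0 returns [12]
    H1 returns [12]
    H2 returns ([12], ())
    H3 returns [([12], ())]
= [([16], ()), ([12], ())]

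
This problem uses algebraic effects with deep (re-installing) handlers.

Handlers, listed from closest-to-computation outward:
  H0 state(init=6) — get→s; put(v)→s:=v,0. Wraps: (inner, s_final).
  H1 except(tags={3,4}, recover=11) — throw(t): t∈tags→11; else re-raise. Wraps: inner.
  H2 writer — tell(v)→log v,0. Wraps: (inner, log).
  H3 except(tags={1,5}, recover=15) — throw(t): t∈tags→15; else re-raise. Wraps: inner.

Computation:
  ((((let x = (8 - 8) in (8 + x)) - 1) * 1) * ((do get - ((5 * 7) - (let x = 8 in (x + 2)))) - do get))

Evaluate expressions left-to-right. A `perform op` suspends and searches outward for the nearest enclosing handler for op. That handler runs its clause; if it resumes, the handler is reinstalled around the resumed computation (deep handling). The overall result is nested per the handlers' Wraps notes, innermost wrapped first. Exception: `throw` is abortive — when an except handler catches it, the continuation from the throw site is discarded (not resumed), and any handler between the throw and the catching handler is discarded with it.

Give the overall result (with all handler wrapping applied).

Working:
get @ H0 ⇒ 6
get @ H0 ⇒ 6
H0 returns (-175, 6)
H1 returns (-175, 6)
H2 returns ((-175, 6), ())
H3 returns ((-175, 6), ())
= ((-175, 6), ())

Answer: ((-175, 6), ())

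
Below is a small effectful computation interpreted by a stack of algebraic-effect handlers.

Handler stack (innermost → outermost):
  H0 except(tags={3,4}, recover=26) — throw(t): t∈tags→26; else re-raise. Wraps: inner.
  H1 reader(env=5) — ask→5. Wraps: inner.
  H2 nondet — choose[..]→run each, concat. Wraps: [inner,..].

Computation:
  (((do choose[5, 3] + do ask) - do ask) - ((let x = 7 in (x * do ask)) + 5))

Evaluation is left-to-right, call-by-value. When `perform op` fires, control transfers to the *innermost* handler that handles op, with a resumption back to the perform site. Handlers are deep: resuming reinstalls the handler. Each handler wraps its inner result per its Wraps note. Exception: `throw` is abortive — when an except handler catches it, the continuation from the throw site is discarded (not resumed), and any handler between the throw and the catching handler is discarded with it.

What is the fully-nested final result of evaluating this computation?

Working:
choose[5, 3] @ H2
  branch[0] choose=5:
    ask @ H1 ⇒ 5
    ask @ H1 ⇒ 5
    ask @ H1 ⇒ 5
    H0 returns -35
    H1 returns -35
    H2 returns [-35]
  branch[1] choose=3:
    ask @ H1 ⇒ 5
    ask @ H1 ⇒ 5
    ask @ H1 ⇒ 5
    H0 returns -37
    H1 returns -37
    H2 returns [-37]
= [-35, -37]

Answer: [-35, -37]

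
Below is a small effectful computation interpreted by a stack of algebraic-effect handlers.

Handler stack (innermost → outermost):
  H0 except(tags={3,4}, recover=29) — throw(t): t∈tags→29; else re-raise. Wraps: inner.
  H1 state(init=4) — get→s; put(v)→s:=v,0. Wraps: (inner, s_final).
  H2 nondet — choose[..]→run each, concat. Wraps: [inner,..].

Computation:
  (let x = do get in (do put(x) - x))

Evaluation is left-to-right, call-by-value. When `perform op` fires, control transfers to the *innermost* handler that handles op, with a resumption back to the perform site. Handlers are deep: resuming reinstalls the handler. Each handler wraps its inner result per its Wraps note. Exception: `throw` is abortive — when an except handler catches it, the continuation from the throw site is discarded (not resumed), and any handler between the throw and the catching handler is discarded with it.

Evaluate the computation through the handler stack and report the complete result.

Step-by-step:
get @ H1 ⇒ 4
put(4) @ H1 ⇒ s:=4
H0 returns -4
H1 returns (-4, 4)
H2 returns [(-4, 4)]
= [(-4, 4)]

Answer: [(-4, 4)]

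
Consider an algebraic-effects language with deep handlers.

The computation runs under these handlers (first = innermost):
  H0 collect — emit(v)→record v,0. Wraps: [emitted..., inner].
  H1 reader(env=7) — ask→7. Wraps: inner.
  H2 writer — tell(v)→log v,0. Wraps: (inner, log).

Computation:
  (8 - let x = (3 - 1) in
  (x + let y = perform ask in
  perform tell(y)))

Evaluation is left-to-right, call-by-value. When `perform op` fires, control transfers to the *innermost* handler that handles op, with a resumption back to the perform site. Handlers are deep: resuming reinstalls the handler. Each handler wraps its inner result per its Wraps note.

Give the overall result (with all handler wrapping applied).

Working:
ask @ H1 ⇒ 7
tell(7) @ H2 ⇒ log+=7
H0 returns [6]
H1 returns [6]
H2 returns ([6], (7))
= ([6], (7))

Answer: ([6], (7))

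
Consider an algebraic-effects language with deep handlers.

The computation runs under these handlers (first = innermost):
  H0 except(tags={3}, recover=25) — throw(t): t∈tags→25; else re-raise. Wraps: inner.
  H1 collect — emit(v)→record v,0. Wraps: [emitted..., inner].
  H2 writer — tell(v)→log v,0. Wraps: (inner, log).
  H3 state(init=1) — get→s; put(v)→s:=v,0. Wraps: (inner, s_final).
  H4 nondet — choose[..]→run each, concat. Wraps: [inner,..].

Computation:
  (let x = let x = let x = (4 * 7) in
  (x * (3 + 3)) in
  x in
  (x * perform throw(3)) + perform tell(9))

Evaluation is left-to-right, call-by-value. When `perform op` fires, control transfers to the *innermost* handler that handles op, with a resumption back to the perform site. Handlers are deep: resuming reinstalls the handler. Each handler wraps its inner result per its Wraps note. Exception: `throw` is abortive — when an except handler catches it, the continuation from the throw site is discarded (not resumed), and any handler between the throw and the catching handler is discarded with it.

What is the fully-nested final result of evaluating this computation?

Answer: [(([25], ()), 1)]

Evaluation trace:
throw(3) @ H0 caught ⇒ 25
H1 returns [25]
H2 returns ([25], ())
H3 returns (([25], ()), 1)
H4 returns [(([25], ()), 1)]
= [(([25], ()), 1)]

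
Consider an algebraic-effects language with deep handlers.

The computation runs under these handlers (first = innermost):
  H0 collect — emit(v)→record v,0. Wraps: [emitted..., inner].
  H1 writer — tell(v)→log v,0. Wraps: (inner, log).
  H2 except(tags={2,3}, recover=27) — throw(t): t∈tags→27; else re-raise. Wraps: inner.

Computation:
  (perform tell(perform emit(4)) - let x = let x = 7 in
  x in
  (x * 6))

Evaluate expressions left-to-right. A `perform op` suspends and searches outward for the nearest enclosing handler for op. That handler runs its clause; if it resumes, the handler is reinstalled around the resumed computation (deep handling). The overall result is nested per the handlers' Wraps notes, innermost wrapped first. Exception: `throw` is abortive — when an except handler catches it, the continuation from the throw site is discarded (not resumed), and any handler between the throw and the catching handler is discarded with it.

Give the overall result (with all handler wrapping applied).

Answer: ([4, -42], (0))

Working:
emit(4) @ H0 ⇒ out+=4
tell(0) @ H1 ⇒ log+=0
H0 returns [4, -42]
H1 returns ([4, -42], (0))
H2 returns ([4, -42], (0))
= ([4, -42], (0))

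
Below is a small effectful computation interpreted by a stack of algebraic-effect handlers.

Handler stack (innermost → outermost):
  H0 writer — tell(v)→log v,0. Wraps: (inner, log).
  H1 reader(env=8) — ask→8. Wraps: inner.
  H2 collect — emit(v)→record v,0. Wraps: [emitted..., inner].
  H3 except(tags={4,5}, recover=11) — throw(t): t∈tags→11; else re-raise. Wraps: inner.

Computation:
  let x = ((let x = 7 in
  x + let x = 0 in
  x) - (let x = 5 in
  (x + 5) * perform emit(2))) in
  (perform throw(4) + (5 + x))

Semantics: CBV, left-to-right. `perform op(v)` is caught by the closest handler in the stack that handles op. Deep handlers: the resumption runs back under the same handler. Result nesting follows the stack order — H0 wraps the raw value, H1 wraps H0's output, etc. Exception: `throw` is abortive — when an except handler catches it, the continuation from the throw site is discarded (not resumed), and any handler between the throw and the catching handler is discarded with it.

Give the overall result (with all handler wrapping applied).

Answer: 11

Evaluation trace:
emit(2) @ H2 ⇒ out+=2
throw(4) @ H3 caught ⇒ 11
= 11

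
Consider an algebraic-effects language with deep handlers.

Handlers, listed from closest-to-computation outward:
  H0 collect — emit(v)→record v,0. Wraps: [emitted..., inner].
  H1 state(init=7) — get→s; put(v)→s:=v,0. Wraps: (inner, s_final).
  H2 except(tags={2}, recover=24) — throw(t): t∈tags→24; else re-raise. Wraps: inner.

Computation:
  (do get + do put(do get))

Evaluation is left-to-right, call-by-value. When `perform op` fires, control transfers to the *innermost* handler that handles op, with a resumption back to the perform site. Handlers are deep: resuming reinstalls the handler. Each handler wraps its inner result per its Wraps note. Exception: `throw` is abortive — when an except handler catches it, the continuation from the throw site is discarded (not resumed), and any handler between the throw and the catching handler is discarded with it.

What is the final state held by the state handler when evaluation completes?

Answer: 7

Step-by-step:
get @ H1 ⇒ 7
get @ H1 ⇒ 7
put(7) @ H1 ⇒ s:=7
H0 returns [7]
H1 returns ([7], 7)
H2 returns ([7], 7)
= ([7], 7)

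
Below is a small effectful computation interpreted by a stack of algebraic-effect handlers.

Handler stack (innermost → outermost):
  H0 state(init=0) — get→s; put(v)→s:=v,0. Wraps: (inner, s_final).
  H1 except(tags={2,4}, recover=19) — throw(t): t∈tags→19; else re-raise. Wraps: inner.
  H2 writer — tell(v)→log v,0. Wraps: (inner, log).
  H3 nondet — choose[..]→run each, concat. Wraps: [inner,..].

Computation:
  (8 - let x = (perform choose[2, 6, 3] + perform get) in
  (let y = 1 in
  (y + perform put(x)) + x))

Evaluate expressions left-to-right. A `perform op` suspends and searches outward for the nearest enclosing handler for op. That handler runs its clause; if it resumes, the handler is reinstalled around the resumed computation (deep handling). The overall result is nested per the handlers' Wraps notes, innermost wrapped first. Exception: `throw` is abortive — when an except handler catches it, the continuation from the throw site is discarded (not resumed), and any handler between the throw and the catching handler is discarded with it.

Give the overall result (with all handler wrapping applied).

Evaluation trace:
choose[2, 6, 3] @ H3
  branch[0] choose=2:
    get @ H0 ⇒ 0
    put(2) @ H0 ⇒ s:=2
    H0 returns (5, 2)
    H1 returns (5, 2)
    H2 returns ((5, 2), ())
    H3 returns [((5, 2), ())]
  branch[1] choose=6:
    get @ H0 ⇒ 0
    put(6) @ H0 ⇒ s:=6
    H0 returns (1, 6)
    H1 returns (1, 6)
    H2 returns ((1, 6), ())
    H3 returns [((1, 6), ())]
  branch[2] choose=3:
    get @ H0 ⇒ 0
    put(3) @ H0 ⇒ s:=3
    H0 returns (4, 3)
    H1 returns (4, 3)
    H2 returns ((4, 3), ())
    H3 returns [((4, 3), ())]
= [((5, 2), ()), ((1, 6), ()), ((4, 3), ())]

Answer: [((5, 2), ()), ((1, 6), ()), ((4, 3), ())]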